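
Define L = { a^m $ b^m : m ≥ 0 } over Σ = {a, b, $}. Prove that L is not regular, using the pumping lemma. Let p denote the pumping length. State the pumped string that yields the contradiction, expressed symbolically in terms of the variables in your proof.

Suppose for contradiction that L is regular, and let p be the pumping length.
Take w = a^p $ b^p ∈ L with |w| = 2p+1 ≥ p.
The pumping lemma gives a decomposition w = xyz where |xy| ≤ p and |y| ≥ 1.
The first p characters of w are a's, so xy (and hence y) consists only of a's. Write y = a^k, 1 ≤ k ≤ p.
Pump with i = 2: xy^2z = a^{p+k} $ b^p, which would require p+k = p. But k ≥ 1, so xy^2z ∉ L.
This is a contradiction; hence L is not regular.

a^{p+k} $ b^p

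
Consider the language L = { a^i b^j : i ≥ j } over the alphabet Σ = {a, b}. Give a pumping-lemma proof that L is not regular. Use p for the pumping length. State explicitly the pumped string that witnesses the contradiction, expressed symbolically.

Assume L is regular; let p be its pumping constant.
Choose w = a^p b^p ∈ L, with |w| = 2p ≥ p.
By the pumping lemma, w = xyz with |xy| ≤ p and |y| > 0.
Since the first p symbols of w are all a's and |xy| ≤ p, y lies entirely in the leading a-block: y = a^k for some k with 1 ≤ k ≤ p.
Consider xy^0z = xz = a^{p-k} b^p. Since k ≥ 1, the a-count p-k is less than p, so i ≥ j fails; thus xz ∉ L.
Contradiction. Therefore L is not regular.

a^{p-k} b^p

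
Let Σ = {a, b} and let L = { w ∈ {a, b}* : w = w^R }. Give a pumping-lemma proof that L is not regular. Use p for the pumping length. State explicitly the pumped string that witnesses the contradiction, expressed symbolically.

a^{p+k} b a^p

Toward a contradiction, assume L is regular with pumping length p.
Take w = a^p b a^p, a palindrome of length 2p+1 ≥ p.
The pumping lemma gives a decomposition w = xyz where |xy| ≤ p and |y| > 0.
Since the first p symbols of w are all a's and |xy| ≤ p, y lies entirely in the leading a-block: y = a^k for some k with 1 ≤ k ≤ p.
Pump with i = 2: xy^2z = a^{p+k} b a^p. Its reverse is a^p b a^{p+k}, which differs from xy^2z since k ≥ 1. So xy^2z is not a palindrome and xy^2z ∉ L.
Contradiction. Therefore L is not regular.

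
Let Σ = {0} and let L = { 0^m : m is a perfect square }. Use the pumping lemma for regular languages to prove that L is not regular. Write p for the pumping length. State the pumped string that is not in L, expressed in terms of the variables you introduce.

Assume L is regular; let p be its pumping constant.
Take w = 0^{p²} ∈ L with |w| = p² ≥ p.
By the pumping lemma, w = xyz with |xy| ≤ p and |y| ≥ 1.
Then y = 0^k for some k with 1 ≤ k ≤ p.
Pump with i = 2: xy^2z = 0^{p²+k}. Since 1 ≤ k ≤ p, p² < p²+k ≤ p²+p < (p+1)², so p²+k lies strictly between consecutive squares and is not a perfect square. So xy^2z ∉ L.
This contradicts the pumping lemma, so L is not regular.

0^{p²+k}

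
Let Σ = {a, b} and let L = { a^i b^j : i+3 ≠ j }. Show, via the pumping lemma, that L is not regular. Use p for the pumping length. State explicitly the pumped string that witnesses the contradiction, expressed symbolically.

Assume L is regular. Let p be the pumping length given by the pumping lemma.
Choose w = a^p b^{p+p!+3}. Since p ≠ (p+p!+3)-3 = p+p!, w ∈ L; and |w| ≥ p.
The pumping lemma gives a decomposition w = xyz where |xy| ≤ p and |y| ≥ 1.
Because |xy| ≤ p and w begins with p copies of a, we have y = a^k with 1 ≤ k ≤ p.
Since 1 ≤ k ≤ p, k divides p!; set t = 1 + p!/k. Then xy^t z has p + (p!/k)·k = p + p! copies of a. Now the a-count is p+p! and (b-count)-3 = (p+p!+3)-3 = p+p!, so i+3 ≠ j fails. So xy^t z = a^{p+p!} b^{p+p!+3} ∉ L.
This is a contradiction; hence L is not regular.

a^{p+p!} b^{p+p!+3}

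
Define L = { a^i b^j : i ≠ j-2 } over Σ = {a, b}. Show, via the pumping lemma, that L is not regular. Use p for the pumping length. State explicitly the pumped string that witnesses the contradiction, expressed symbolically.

a^{p+p!} b^{p+p!+2}

Suppose for contradiction that L is regular, and let p be the pumping length.
Choose w = a^p b^{p+p!+2}. Since p ≠ (p+p!+2)-2 = p+p!, w ∈ L; and |w| ≥ p.
The pumping lemma gives a decomposition w = xyz where |xy| ≤ p and |y| > 0.
The first p characters of w are a's, so xy (and hence y) consists only of a's. Write y = a^k, 1 ≤ k ≤ p.
Since 1 ≤ k ≤ p, k divides p!; set t = 1 + p!/k. Then xy^t z has p + (p!/k)·k = p + p! copies of a. Now the a-count is p+p! and (b-count)-2 = (p+p!+2)-2 = p+p!, so i ≠ j-2 fails. So xy^t z = a^{p+p!} b^{p+p!+2} ∉ L.
Contradiction. Therefore L is not regular.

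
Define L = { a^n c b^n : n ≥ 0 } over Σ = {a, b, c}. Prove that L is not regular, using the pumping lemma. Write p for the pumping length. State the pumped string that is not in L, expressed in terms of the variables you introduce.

Assume L is regular; let p be its pumping constant.
Take w = a^p c b^p ∈ L with |w| = 2p+1 ≥ p.
The pumping lemma gives a decomposition w = xyz where |xy| ≤ p and |y| > 0.
Since the first p symbols of w are all a's and |xy| ≤ p, y lies entirely in the leading a-block: y = a^k for some k with 1 ≤ k ≤ p.
Pump with i = 2: xy^2z = a^{p+k} c b^p, which would require p+k = p. But k ≥ 1, so xy^2z ∉ L.
This contradicts the pumping lemma, so L is not regular.

a^{p+k} c b^p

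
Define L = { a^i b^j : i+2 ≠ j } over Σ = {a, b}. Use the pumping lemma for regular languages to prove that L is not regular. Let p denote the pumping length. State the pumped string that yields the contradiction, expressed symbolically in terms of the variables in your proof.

Assume L is regular; let p be its pumping constant.
Choose w = a^p b^{p+p!+2}. Since p ≠ (p+p!+2)-2 = p+p!, w ∈ L; and |w| ≥ p.
Write w = xyz as guaranteed by the lemma, with |xy| ≤ p and y is nonempty.
The first p characters of w are a's, so xy (and hence y) consists only of a's. Write y = a^k, 1 ≤ k ≤ p.
Since 1 ≤ k ≤ p, k divides p!; set t = 1 + p!/k. Then xy^t z has p + (p!/k)·k = p + p! copies of a. Now the a-count is p+p! and (b-count)-2 = (p+p!+2)-2 = p+p!, so i+2 ≠ j fails. So xy^t z = a^{p+p!} b^{p+p!+2} ∉ L.
Contradiction. Therefore L is not regular.

a^{p+p!} b^{p+p!+2}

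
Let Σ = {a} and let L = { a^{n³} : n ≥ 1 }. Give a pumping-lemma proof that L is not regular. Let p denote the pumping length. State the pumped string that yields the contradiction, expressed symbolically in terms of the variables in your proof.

Assume L is regular; let p be its pumping constant.
Take w = a^{p³} ∈ L with |w| = p³ ≥ p.
By the pumping lemma, w = xyz with |xy| ≤ p and |y| ≥ 1.
Then y = a^k for some k with 1 ≤ k ≤ p.
Pump with i = 2: xy^2z = a^{p³+k}. Since 1 ≤ k ≤ p, p³ < p³+k ≤ p³+p < p³+3p²+3p+1 = (p+1)³, so p³+k is not a perfect cube. So xy^2z ∉ L.
Contradiction. Therefore L is not regular.

a^{p³+k}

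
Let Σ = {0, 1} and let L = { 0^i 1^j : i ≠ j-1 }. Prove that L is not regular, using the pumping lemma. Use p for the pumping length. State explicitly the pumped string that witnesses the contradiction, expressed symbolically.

0^{p+p!} 1^{p+p!+1}

Suppose for contradiction that L is regular, and let p be the pumping length.
Choose w = 0^p 1^{p+p!+1}. Since p ≠ (p+p!+1)-1 = p+p!, w ∈ L; and |w| ≥ p.
Write w = xyz as guaranteed by the lemma, with |xy| ≤ p and y is nonempty.
Because |xy| ≤ p and w begins with p copies of 0, we have y = 0^k with 1 ≤ k ≤ p.
Since 1 ≤ k ≤ p, k divides p!; set t = 1 + p!/k. Then xy^t z has p + (p!/k)·k = p + p! copies of 0. Now the 0-count is p+p! and (1-count)-1 = (p+p!+1)-1 = p+p!, so i ≠ j-1 fails. So xy^t z = 0^{p+p!} 1^{p+p!+1} ∉ L.
This contradicts the pumping lemma, so L is not regular.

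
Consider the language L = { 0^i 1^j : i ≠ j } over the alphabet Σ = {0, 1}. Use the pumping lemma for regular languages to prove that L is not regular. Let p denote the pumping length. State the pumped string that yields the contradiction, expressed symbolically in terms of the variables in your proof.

0^{p+p!} 1^{p+p!}

Toward a contradiction, assume L is regular with pumping length p.
Choose w = 0^p 1^{p+p!}. Since p ≠ p+p!, w ∈ L; and |w| ≥ p.
The pumping lemma gives a decomposition w = xyz where |xy| ≤ p and |y| > 0.
Because |xy| ≤ p and w begins with p copies of 0, we have y = 0^k with 1 ≤ k ≤ p.
Since 1 ≤ k ≤ p, k divides p!; set t = 1 + p!/k. Then xy^t z has p + (p!/k)·k = p + p! copies of 0. Now the 0-count equals the 1-count, so i ≠ j fails. So xy^t z = 0^{p+p!} 1^{p+p!} ∉ L.
This contradicts the pumping lemma, so L is not regular.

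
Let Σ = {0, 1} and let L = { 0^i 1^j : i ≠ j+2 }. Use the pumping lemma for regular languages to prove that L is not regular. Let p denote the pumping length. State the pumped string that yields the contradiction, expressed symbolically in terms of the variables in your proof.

0^{p+p!} 1^{p+p!-2}

Suppose for contradiction that L is regular, and let p be the pumping length.
Choose w = 0^p 1^{p+p!-2}. Since p ≠ (p+p!-2)+2 = p+p!, w ∈ L; and |w| ≥ p.
The pumping lemma gives a decomposition w = xyz where |xy| ≤ p and |y| > 0.
The first p characters of w are 0's, so xy (and hence y) consists only of 0's. Write y = 0^k, 1 ≤ k ≤ p.
Since 1 ≤ k ≤ p, k divides p!; set t = 1 + p!/k. Then xy^t z has p + (p!/k)·k = p + p! copies of 0. Now the 0-count is p+p! and (1-count)+2 = (p+p!-2)+2 = p+p!, so i ≠ j+2 fails. So xy^t z = 0^{p+p!} 1^{p+p!-2} ∉ L.
This is a contradiction; hence L is not regular.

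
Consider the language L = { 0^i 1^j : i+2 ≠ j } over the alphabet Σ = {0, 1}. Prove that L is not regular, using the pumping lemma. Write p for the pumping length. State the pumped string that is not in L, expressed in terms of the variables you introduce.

Assume L is regular; let p be its pumping constant.
Choose w = 0^p 1^{p+p!+2}. Since p ≠ (p+p!+2)-2 = p+p!, w ∈ L; and |w| ≥ p.
Write w = xyz as guaranteed by the lemma, with |xy| ≤ p and |y| > 0.
The first p characters of w are 0's, so xy (and hence y) consists only of 0's. Write y = 0^k, 1 ≤ k ≤ p.
Since 1 ≤ k ≤ p, k divides p!; set t = 1 + p!/k. Then xy^t z has p + (p!/k)·k = p + p! copies of 0. Now the 0-count is p+p! and (1-count)-2 = (p+p!+2)-2 = p+p!, so i+2 ≠ j fails. So xy^t z = 0^{p+p!} 1^{p+p!+2} ∉ L.
This contradicts the pumping lemma, so L is not regular.

0^{p+p!} 1^{p+p!+2}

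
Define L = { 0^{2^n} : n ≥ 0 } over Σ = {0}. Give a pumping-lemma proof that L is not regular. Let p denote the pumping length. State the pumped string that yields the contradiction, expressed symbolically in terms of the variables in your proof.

Assume L is regular; let p be its pumping constant.
Take w = 0^{2^p} ∈ L with |w| = 2^p ≥ p.
By the pumping lemma, w = xyz with |xy| ≤ p and |y| ≥ 1.
Then y = 0^k for some k with 1 ≤ k ≤ p.
Pump with i = 2: xy^2z = 0^{2^p+k}. Since 1 ≤ k ≤ p < 2^p, we have 2^p < 2^p+k < 2^{p+1}, so 2^p+k is not a power of 2. So xy^2z ∉ L.
Contradiction. Therefore L is not regular.

0^{2^p+k}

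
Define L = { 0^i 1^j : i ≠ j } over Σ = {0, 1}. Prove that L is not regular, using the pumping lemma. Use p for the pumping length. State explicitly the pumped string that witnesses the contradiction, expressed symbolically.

0^{p+p!} 1^{p+p!}

Toward a contradiction, assume L is regular with pumping length p.
Choose w = 0^p 1^{p+p!}. Since p ≠ p+p!, w ∈ L; and |w| ≥ p.
The pumping lemma gives a decomposition w = xyz where |xy| ≤ p and y is nonempty.
The first p characters of w are 0's, so xy (and hence y) consists only of 0's. Write y = 0^k, 1 ≤ k ≤ p.
Since 1 ≤ k ≤ p, k divides p!; set t = 1 + p!/k. Then xy^t z has p + (p!/k)·k = p + p! copies of 0. Now the 0-count equals the 1-count, so i ≠ j fails. So xy^t z = 0^{p+p!} 1^{p+p!} ∉ L.
This contradicts the pumping lemma, so L is not regular.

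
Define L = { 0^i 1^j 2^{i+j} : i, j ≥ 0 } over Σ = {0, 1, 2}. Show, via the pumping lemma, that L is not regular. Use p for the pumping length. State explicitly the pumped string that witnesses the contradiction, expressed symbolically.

Suppose for contradiction that L is regular, and let p be the pumping length.
Take w = 0^p 1^p 2^{2p} ∈ L (with i=j=p, i+j=2p), |w| = 4p ≥ p.
The pumping lemma gives a decomposition w = xyz where |xy| ≤ p and y is nonempty.
Because |xy| ≤ p and w begins with p copies of 0, we have y = 0^k with 1 ≤ k ≤ p.
Consider xy^2z = 0^{p+k} 1^p 2^{2p}. Now the 0- and 1-counts sum to 2p+k, but the 2-count is 2p ≠ 2p+k. So xy^2z ∉ L.
Contradiction. Therefore L is not regular.

0^{p+k} 1^p 2^{2p}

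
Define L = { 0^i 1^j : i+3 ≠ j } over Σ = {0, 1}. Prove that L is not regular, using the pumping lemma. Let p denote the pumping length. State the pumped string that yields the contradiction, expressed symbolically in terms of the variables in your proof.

Assume L is regular; let p be its pumping constant.
Choose w = 0^p 1^{p+p!+3}. Since p ≠ (p+p!+3)-3 = p+p!, w ∈ L; and |w| ≥ p.
By the pumping lemma, w = xyz with |xy| ≤ p and y is nonempty.
Because |xy| ≤ p and w begins with p copies of 0, we have y = 0^k with 1 ≤ k ≤ p.
Since 1 ≤ k ≤ p, k divides p!; set t = 1 + p!/k. Then xy^t z has p + (p!/k)·k = p + p! copies of 0. Now the 0-count is p+p! and (1-count)-3 = (p+p!+3)-3 = p+p!, so i+3 ≠ j fails. So xy^t z = 0^{p+p!} 1^{p+p!+3} ∉ L.
This is a contradiction; hence L is not regular.

0^{p+p!} 1^{p+p!+3}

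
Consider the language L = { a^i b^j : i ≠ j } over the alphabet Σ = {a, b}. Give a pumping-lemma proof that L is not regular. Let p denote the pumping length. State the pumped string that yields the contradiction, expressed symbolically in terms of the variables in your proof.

a^{p+p!} b^{p+p!}

Toward a contradiction, assume L is regular with pumping length p.
Choose w = a^p b^{p+p!}. Since p ≠ p+p!, w ∈ L; and |w| ≥ p.
By the pumping lemma, w = xyz with |xy| ≤ p and |y| > 0.
Since the first p symbols of w are all a's and |xy| ≤ p, y lies entirely in the leading a-block: y = a^k for some k with 1 ≤ k ≤ p.
Since 1 ≤ k ≤ p, k divides p!; set t = 1 + p!/k. Then xy^t z has p + (p!/k)·k = p + p! copies of a. Now the a-count equals the b-count, so i ≠ j fails. So xy^t z = a^{p+p!} b^{p+p!} ∉ L.
Contradiction. Therefore L is not regular.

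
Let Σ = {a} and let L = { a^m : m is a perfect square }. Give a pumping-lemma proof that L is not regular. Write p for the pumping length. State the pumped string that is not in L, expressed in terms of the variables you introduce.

a^{p²+k}

Toward a contradiction, assume L is regular with pumping length p.
Take w = a^{p²} ∈ L with |w| = p² ≥ p.
The pumping lemma gives a decomposition w = xyz where |xy| ≤ p and |y| > 0.
Then y = a^k for some k with 1 ≤ k ≤ p.
Pump with i = 2: xy^2z = a^{p²+k}. Since 1 ≤ k ≤ p, p² < p²+k ≤ p²+p < (p+1)², so p²+k lies strictly between consecutive squares and is not a perfect square. So xy^2z ∉ L.
This contradicts the pumping lemma, so L is not regular.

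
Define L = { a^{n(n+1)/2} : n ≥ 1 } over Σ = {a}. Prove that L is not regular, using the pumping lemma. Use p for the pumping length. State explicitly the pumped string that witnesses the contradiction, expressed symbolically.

a^{p(p+1)/2+k}

Toward a contradiction, assume L is regular with pumping length p.
Take w = a^{p(p+1)/2} ∈ L with |w| = p(p+1)/2 ≥ p.
The pumping lemma gives a decomposition w = xyz where |xy| ≤ p and |y| ≥ 1.
Then y = a^k for some k with 1 ≤ k ≤ p.
Pump with i = 2: xy^2z = a^{p(p+1)/2+k}. Since 1 ≤ k ≤ p, p(p+1)/2 < p(p+1)/2+k ≤ p(p+1)/2+p < (p+1)(p+2)/2, so p(p+1)/2+k is strictly between consecutive triangular numbers. So xy^2z ∉ L.
This is a contradiction; hence L is not regular.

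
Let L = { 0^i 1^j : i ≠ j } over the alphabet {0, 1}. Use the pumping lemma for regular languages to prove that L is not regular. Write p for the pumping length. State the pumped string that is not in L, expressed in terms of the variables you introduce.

0^{p+p!} 1^{p+p!}

Assume L is regular. Let p be the pumping length given by the pumping lemma.
Choose w = 0^p 1^{p+p!}. Since p ≠ p+p!, w ∈ L; and |w| ≥ p.
The pumping lemma gives a decomposition w = xyz where |xy| ≤ p and |y| > 0.
Because |xy| ≤ p and w begins with p copies of 0, we have y = 0^k with 1 ≤ k ≤ p.
Since 1 ≤ k ≤ p, k divides p!; set t = 1 + p!/k. Then xy^t z has p + (p!/k)·k = p + p! copies of 0. Now the 0-count equals the 1-count, so i ≠ j fails. So xy^t z = 0^{p+p!} 1^{p+p!} ∉ L.
This is a contradiction; hence L is not regular.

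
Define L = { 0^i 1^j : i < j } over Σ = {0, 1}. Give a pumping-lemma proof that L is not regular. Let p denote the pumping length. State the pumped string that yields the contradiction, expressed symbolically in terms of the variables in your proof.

0^{p+k} 1^{p+1}

Assume L is regular; let p be its pumping constant.
Choose w = 0^p 1^{p+1} ∈ L, with |w| = 2p+1 ≥ p.
By the pumping lemma, w = xyz with |xy| ≤ p and y is nonempty.
Since the first p symbols of w are all 0's and |xy| ≤ p, y lies entirely in the leading 0-block: y = 0^k for some k with 1 ≤ k ≤ p.
Consider xy^2z = 0^{p+k} 1^{p+1}. Since k ≥ 1, the 0-count p+k is at least p+1, so i < j fails; thus xy^2z ∉ L.
This is a contradiction; hence L is not regular.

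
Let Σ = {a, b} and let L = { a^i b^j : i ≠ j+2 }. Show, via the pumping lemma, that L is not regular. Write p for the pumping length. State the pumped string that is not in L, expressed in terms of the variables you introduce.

a^{p+p!} b^{p+p!-2}

Assume L is regular. Let p be the pumping length given by the pumping lemma.
Choose w = a^p b^{p+p!-2}. Since p ≠ (p+p!-2)+2 = p+p!, w ∈ L; and |w| ≥ p.
Write w = xyz as guaranteed by the lemma, with |xy| ≤ p and y is nonempty.
The first p characters of w are a's, so xy (and hence y) consists only of a's. Write y = a^k, 1 ≤ k ≤ p.
Since 1 ≤ k ≤ p, k divides p!; set t = 1 + p!/k. Then xy^t z has p + (p!/k)·k = p + p! copies of a. Now the a-count is p+p! and (b-count)+2 = (p+p!-2)+2 = p+p!, so i ≠ j+2 fails. So xy^t z = a^{p+p!} b^{p+p!-2} ∉ L.
This contradicts the pumping lemma, so L is not regular.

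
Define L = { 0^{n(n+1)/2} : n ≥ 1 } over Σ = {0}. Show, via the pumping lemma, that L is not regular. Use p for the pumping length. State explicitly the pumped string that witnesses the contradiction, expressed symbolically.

0^{p(p+1)/2+k}

Assume L is regular. Let p be the pumping length given by the pumping lemma.
Take w = 0^{p(p+1)/2} ∈ L with |w| = p(p+1)/2 ≥ p.
By the pumping lemma, w = xyz with |xy| ≤ p and y is nonempty.
Then y = 0^k for some k with 1 ≤ k ≤ p.
Pump with i = 2: xy^2z = 0^{p(p+1)/2+k}. Since 1 ≤ k ≤ p, p(p+1)/2 < p(p+1)/2+k ≤ p(p+1)/2+p < (p+1)(p+2)/2, so p(p+1)/2+k is strictly between consecutive triangular numbers. So xy^2z ∉ L.
Contradiction. Therefore L is not regular.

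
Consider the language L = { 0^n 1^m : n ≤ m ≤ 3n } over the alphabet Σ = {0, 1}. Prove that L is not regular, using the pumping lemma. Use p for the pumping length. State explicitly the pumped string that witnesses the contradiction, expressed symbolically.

Assume L is regular; let p be its pumping constant.
Take w = 0^p 1^p ∈ L (since p ≤ p ≤ 3p), with |w| = 2p ≥ p.
Write w = xyz as guaranteed by the lemma, with |xy| ≤ p and y is nonempty.
The first p characters of w are 0's, so xy (and hence y) consists only of 0's. Write y = 0^k, 1 ≤ k ≤ p.
Pump with i = 2: xy^2z = 0^{p+k} 1^p. Now n = p+k > p = m, so the condition n ≤ m fails. Thus xy^2z ∉ L.
This is a contradiction; hence L is not regular.

0^{p+k} 1^p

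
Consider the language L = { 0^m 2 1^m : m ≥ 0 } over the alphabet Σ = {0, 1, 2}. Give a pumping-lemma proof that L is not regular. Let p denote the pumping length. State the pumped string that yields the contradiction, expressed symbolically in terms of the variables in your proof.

0^{p+k} 2 1^p

Assume L is regular. Let p be the pumping length given by the pumping lemma.
Take w = 0^p 2 1^p ∈ L with |w| = 2p+1 ≥ p.
By the pumping lemma, w = xyz with |xy| ≤ p and y is nonempty.
The first p characters of w are 0's, so xy (and hence y) consists only of 0's. Write y = 0^k, 1 ≤ k ≤ p.
Pump with i = 2: xy^2z = 0^{p+k} 2 1^p, which would require p+k = p. But k ≥ 1, so xy^2z ∉ L.
This contradicts the pumping lemma, so L is not regular.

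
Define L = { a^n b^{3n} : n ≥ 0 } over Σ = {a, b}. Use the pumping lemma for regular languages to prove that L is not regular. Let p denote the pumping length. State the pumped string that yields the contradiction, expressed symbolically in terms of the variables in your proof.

a^{p+k} b^{3p}

Suppose for contradiction that L is regular, and let p be the pumping length.
Let w = a^p b^{3p} ∈ L; note |w| = 4p ≥ p.
Write w = xyz as guaranteed by the lemma, with |xy| ≤ p and y is nonempty.
Since the first p symbols of w are all a's and |xy| ≤ p, y lies entirely in the leading a-block: y = a^k for some k with 1 ≤ k ≤ p.
Pump with i = 2: xy^2z = a^{p+k} b^{3p}. For this to lie in L we would need 3p = 3(p+k), which forces k = 0. But k ≥ 1, so xy^2z ∉ L.
This contradicts the pumping lemma, so L is not regular.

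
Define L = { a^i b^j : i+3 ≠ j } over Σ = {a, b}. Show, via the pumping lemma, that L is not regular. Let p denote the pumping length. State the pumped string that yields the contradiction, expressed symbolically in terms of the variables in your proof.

Toward a contradiction, assume L is regular with pumping length p.
Choose w = a^p b^{p+p!+3}. Since p ≠ (p+p!+3)-3 = p+p!, w ∈ L; and |w| ≥ p.
Write w = xyz as guaranteed by the lemma, with |xy| ≤ p and y is nonempty.
The first p characters of w are a's, so xy (and hence y) consists only of a's. Write y = a^k, 1 ≤ k ≤ p.
Since 1 ≤ k ≤ p, k divides p!; set t = 1 + p!/k. Then xy^t z has p + (p!/k)·k = p + p! copies of a. Now the a-count is p+p! and (b-count)-3 = (p+p!+3)-3 = p+p!, so i+3 ≠ j fails. So xy^t z = a^{p+p!} b^{p+p!+3} ∉ L.
This is a contradiction; hence L is not regular.

a^{p+p!} b^{p+p!+3}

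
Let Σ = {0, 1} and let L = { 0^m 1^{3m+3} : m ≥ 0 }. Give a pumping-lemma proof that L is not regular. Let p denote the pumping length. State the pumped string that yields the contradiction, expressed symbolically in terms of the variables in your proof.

Suppose for contradiction that L is regular, and let p be the pumping length.
Take w = 0^p 1^{3p+3}. Then w ∈ L and |w| = 4p+3 ≥ p.
By the pumping lemma, w = xyz with |xy| ≤ p and y is nonempty.
Since the first p symbols of w are all 0's and |xy| ≤ p, y lies entirely in the leading 0-block: y = 0^k for some k with 1 ≤ k ≤ p.
Pump with i = 2: xy^2z = 0^{p+k} 1^{3p+3}. For this to lie in L we would need 3p+3 = 3(p+k)+3, which forces k = 0. But k ≥ 1, so xy^2z ∉ L.
This contradicts the pumping lemma, so L is not regular.

0^{p+k} 1^{3p+3}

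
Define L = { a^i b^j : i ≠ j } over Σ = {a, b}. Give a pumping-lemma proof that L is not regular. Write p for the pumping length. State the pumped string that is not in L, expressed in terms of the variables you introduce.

Toward a contradiction, assume L is regular with pumping length p.
Choose w = a^p b^{p+p!}. Since p ≠ p+p!, w ∈ L; and |w| ≥ p.
The pumping lemma gives a decomposition w = xyz where |xy| ≤ p and |y| > 0.
Since the first p symbols of w are all a's and |xy| ≤ p, y lies entirely in the leading a-block: y = a^k for some k with 1 ≤ k ≤ p.
Since 1 ≤ k ≤ p, k divides p!; set t = 1 + p!/k. Then xy^t z has p + (p!/k)·k = p + p! copies of a. Now the a-count equals the b-count, so i ≠ j fails. So xy^t z = a^{p+p!} b^{p+p!} ∉ L.
Contradiction. Therefore L is not regular.

a^{p+p!} b^{p+p!}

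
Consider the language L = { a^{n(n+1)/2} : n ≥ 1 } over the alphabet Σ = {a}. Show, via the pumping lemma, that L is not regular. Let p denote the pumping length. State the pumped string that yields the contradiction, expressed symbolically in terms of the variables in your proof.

a^{p(p+1)/2+k}

Assume L is regular. Let p be the pumping length given by the pumping lemma.
Take w = a^{p(p+1)/2} ∈ L with |w| = p(p+1)/2 ≥ p.
By the pumping lemma, w = xyz with |xy| ≤ p and y is nonempty.
Then y = a^k for some k with 1 ≤ k ≤ p.
Pump with i = 2: xy^2z = a^{p(p+1)/2+k}. Since 1 ≤ k ≤ p, p(p+1)/2 < p(p+1)/2+k ≤ p(p+1)/2+p < (p+1)(p+2)/2, so p(p+1)/2+k is strictly between consecutive triangular numbers. So xy^2z ∉ L.
This contradicts the pumping lemma, so L is not regular.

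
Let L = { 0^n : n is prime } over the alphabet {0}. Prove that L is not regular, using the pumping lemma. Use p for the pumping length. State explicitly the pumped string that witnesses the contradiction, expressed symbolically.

Assume L is regular. Let p be the pumping length given by the pumping lemma.
Let q be a prime with q ≥ p+2 (infinitely many primes exist), and take w = 0^q ∈ L with |w| = q ≥ p.
The pumping lemma gives a decomposition w = xyz where |xy| ≤ p and y is nonempty.
Then y = 0^k for some k with 1 ≤ k ≤ p.
Since 1 ≤ k ≤ p, |xz| = q-k. Pump with i = q+1: |xy^{q+1}z| = (q-k)+(q+1)k = q+qk = q(1+k), which is composite (both factors ≥ 2). So xy^{q+1}z = 0^{q(1+k)} ∉ L.
This contradicts the pumping lemma, so L is not regular.

0^{q(1+k)}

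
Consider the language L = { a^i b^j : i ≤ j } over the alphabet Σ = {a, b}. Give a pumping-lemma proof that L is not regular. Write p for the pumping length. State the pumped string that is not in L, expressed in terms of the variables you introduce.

Assume L is regular. Let p be the pumping length given by the pumping lemma.
Choose w = a^p b^p ∈ L, with |w| = 2p ≥ p.
The pumping lemma gives a decomposition w = xyz where |xy| ≤ p and |y| ≥ 1.
Because |xy| ≤ p and w begins with p copies of a, we have y = a^k with 1 ≤ k ≤ p.
Consider xy^2z = a^{p+k} b^p. Since k ≥ 1, the a-count p+k exceeds the b-count p, so i ≤ j fails; thus xy^2z ∉ L.
Contradiction. Therefore L is not regular.

a^{p+k} b^p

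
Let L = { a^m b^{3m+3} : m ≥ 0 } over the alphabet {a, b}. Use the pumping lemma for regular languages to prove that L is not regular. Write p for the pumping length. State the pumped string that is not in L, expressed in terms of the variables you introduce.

Suppose for contradiction that L is regular, and let p be the pumping length.
Let w = a^p b^{3p+3} ∈ L; note |w| = 4p+3 ≥ p.
By the pumping lemma, w = xyz with |xy| ≤ p and |y| ≥ 1.
Because |xy| ≤ p and w begins with p copies of a, we have y = a^k with 1 ≤ k ≤ p.
Pump with i = 2: xy^2z = a^{p+k} b^{3p+3}. For this to lie in L we would need 3p+3 = 3(p+k)+3, which forces k = 0. But k ≥ 1, so xy^2z ∉ L.
This is a contradiction; hence L is not regular.

a^{p+k} b^{3p+3}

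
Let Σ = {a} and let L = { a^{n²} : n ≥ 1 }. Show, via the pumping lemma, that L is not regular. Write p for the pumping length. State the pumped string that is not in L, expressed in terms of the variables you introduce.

Assume L is regular; let p be its pumping constant.
Take w = a^{p²} ∈ L with |w| = p² ≥ p.
The pumping lemma gives a decomposition w = xyz where |xy| ≤ p and |y| > 0.
Then y = a^k for some k with 1 ≤ k ≤ p.
Pump with i = 2: xy^2z = a^{p²+k}. Since 1 ≤ k ≤ p, p² < p²+k ≤ p²+p < (p+1)², so p²+k lies strictly between consecutive squares and is not a perfect square. So xy^2z ∉ L.
This is a contradiction; hence L is not regular.

a^{p²+k}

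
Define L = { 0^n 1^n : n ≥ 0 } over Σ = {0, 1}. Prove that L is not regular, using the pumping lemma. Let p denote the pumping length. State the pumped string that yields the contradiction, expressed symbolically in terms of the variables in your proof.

Assume L is regular. Let p be the pumping length given by the pumping lemma.
Take w = 0^p 1^p. Then w ∈ L and |w| = 2p ≥ p.
The pumping lemma gives a decomposition w = xyz where |xy| ≤ p and |y| > 0.
The first p characters of w are 0's, so xy (and hence y) consists only of 0's. Write y = 0^k, 1 ≤ k ≤ p.
Pump with i = 2: xy^2z = 0^{p+k} 1^p. For this to lie in L we would need p = p+k, which forces k = 0. But k ≥ 1, so xy^2z ∉ L.
Contradiction. Therefore L is not regular.

0^{p+k} 1^p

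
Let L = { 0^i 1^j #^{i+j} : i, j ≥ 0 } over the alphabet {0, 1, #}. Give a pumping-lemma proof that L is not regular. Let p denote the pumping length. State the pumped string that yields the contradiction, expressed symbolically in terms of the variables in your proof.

Assume L is regular. Let p be the pumping length given by the pumping lemma.
Take w = 0^p 1^p #^{2p} ∈ L (with i=j=p, i+j=2p), |w| = 4p ≥ p.
Write w = xyz as guaranteed by the lemma, with |xy| ≤ p and y is nonempty.
Since the first p symbols of w are all 0's and |xy| ≤ p, y lies entirely in the leading 0-block: y = 0^k for some k with 1 ≤ k ≤ p.
Consider xy^2z = 0^{p+k} 1^p #^{2p}. Now the 0- and 1-counts sum to 2p+k, but the #-count is 2p ≠ 2p+k. So xy^2z ∉ L.
This contradicts the pumping lemma, so L is not regular.

0^{p+k} 1^p #^{2p}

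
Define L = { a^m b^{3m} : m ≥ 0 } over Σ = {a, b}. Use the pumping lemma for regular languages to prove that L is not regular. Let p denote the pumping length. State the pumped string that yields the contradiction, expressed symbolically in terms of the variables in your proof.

Toward a contradiction, assume L is regular with pumping length p.
Choose w = a^p b^{3p}, which is in L with |w| = 4p ≥ p.
The pumping lemma gives a decomposition w = xyz where |xy| ≤ p and |y| > 0.
Because |xy| ≤ p and w begins with p copies of a, we have y = a^k with 1 ≤ k ≤ p.
Pump with i = 2: xy^2z = a^{p+k} b^{3p}. For this to lie in L we would need 3p = 3(p+k), which forces k = 0. But k ≥ 1, so xy^2z ∉ L.
Contradiction. Therefore L is not regular.

a^{p+k} b^{3p}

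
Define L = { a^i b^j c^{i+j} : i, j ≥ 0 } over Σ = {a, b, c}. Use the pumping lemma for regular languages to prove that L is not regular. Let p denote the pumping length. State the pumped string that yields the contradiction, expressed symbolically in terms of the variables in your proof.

Toward a contradiction, assume L is regular with pumping length p.
Take w = a^p b^p c^{2p} ∈ L (with i=j=p, i+j=2p), |w| = 4p ≥ p.
The pumping lemma gives a decomposition w = xyz where |xy| ≤ p and |y| > 0.
Because |xy| ≤ p and w begins with p copies of a, we have y = a^k with 1 ≤ k ≤ p.
Consider xy^2z = a^{p+k} b^p c^{2p}. Now the a- and b-counts sum to 2p+k, but the c-count is 2p ≠ 2p+k. So xy^2z ∉ L.
This is a contradiction; hence L is not regular.

a^{p+k} b^p c^{2p}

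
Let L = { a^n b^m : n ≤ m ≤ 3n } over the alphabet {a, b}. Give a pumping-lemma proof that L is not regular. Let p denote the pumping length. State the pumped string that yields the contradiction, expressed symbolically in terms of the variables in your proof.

Toward a contradiction, assume L is regular with pumping length p.
Take w = a^p b^p ∈ L (since p ≤ p ≤ 3p), with |w| = 2p ≥ p.
By the pumping lemma, w = xyz with |xy| ≤ p and |y| ≥ 1.
Because |xy| ≤ p and w begins with p copies of a, we have y = a^k with 1 ≤ k ≤ p.
Pump with i = 2: xy^2z = a^{p+k} b^p. Now n = p+k > p = m, so the condition n ≤ m fails. Thus xy^2z ∉ L.
Contradiction. Therefore L is not regular.

a^{p+k} b^p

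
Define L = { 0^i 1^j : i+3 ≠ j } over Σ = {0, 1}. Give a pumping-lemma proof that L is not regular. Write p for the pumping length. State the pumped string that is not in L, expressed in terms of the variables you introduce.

0^{p+p!} 1^{p+p!+3}

Suppose for contradiction that L is regular, and let p be the pumping length.
Choose w = 0^p 1^{p+p!+3}. Since p ≠ (p+p!+3)-3 = p+p!, w ∈ L; and |w| ≥ p.
Write w = xyz as guaranteed by the lemma, with |xy| ≤ p and y is nonempty.
The first p characters of w are 0's, so xy (and hence y) consists only of 0's. Write y = 0^k, 1 ≤ k ≤ p.
Since 1 ≤ k ≤ p, k divides p!; set t = 1 + p!/k. Then xy^t z has p + (p!/k)·k = p + p! copies of 0. Now the 0-count is p+p! and (1-count)-3 = (p+p!+3)-3 = p+p!, so i+3 ≠ j fails. So xy^t z = 0^{p+p!} 1^{p+p!+3} ∉ L.
This is a contradiction; hence L is not regular.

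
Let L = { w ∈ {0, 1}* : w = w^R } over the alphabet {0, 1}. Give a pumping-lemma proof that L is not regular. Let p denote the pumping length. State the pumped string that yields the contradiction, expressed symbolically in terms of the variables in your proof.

Assume L is regular. Let p be the pumping length given by the pumping lemma.
Take w = 0^p 1 0^p, a palindrome of length 2p+1 ≥ p.
By the pumping lemma, w = xyz with |xy| ≤ p and y is nonempty.
Because |xy| ≤ p and w begins with p copies of 0, we have y = 0^k with 1 ≤ k ≤ p.
Pump with i = 2: xy^2z = 0^{p+k} 1 0^p. Its reverse is 0^p 1 0^{p+k}, which differs from xy^2z since k ≥ 1. So xy^2z is not a palindrome and xy^2z ∉ L.
This is a contradiction; hence L is not regular.

0^{p+k} 1 0^p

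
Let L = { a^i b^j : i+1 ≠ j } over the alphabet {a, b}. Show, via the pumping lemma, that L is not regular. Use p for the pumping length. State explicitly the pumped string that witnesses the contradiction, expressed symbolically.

a^{p+p!} b^{p+p!+1}

Assume L is regular. Let p be the pumping length given by the pumping lemma.
Choose w = a^p b^{p+p!+1}. Since p ≠ (p+p!+1)-1 = p+p!, w ∈ L; and |w| ≥ p.
By the pumping lemma, w = xyz with |xy| ≤ p and |y| ≥ 1.
The first p characters of w are a's, so xy (and hence y) consists only of a's. Write y = a^k, 1 ≤ k ≤ p.
Since 1 ≤ k ≤ p, k divides p!; set t = 1 + p!/k. Then xy^t z has p + (p!/k)·k = p + p! copies of a. Now the a-count is p+p! and (b-count)-1 = (p+p!+1)-1 = p+p!, so i+1 ≠ j fails. So xy^t z = a^{p+p!} b^{p+p!+1} ∉ L.
This is a contradiction; hence L is not regular.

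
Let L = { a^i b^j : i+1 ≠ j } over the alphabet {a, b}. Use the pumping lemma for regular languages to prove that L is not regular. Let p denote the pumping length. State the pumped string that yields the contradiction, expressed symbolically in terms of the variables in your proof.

Assume L is regular. Let p be the pumping length given by the pumping lemma.
Choose w = a^p b^{p+p!+1}. Since p ≠ (p+p!+1)-1 = p+p!, w ∈ L; and |w| ≥ p.
The pumping lemma gives a decomposition w = xyz where |xy| ≤ p and |y| ≥ 1.
Since the first p symbols of w are all a's and |xy| ≤ p, y lies entirely in the leading a-block: y = a^k for some k with 1 ≤ k ≤ p.
Since 1 ≤ k ≤ p, k divides p!; set t = 1 + p!/k. Then xy^t z has p + (p!/k)·k = p + p! copies of a. Now the a-count is p+p! and (b-count)-1 = (p+p!+1)-1 = p+p!, so i+1 ≠ j fails. So xy^t z = a^{p+p!} b^{p+p!+1} ∉ L.
This contradicts the pumping lemma, so L is not regular.

a^{p+p!} b^{p+p!+1}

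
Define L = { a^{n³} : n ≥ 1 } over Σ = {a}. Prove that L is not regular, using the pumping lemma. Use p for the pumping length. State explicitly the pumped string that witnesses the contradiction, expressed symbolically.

a^{p³+k}

Suppose for contradiction that L is regular, and let p be the pumping length.
Take w = a^{p³} ∈ L with |w| = p³ ≥ p.
Write w = xyz as guaranteed by the lemma, with |xy| ≤ p and y is nonempty.
Then y = a^k for some k with 1 ≤ k ≤ p.
Pump with i = 2: xy^2z = a^{p³+k}. Since 1 ≤ k ≤ p, p³ < p³+k ≤ p³+p < p³+3p²+3p+1 = (p+1)³, so p³+k is not a perfect cube. So xy^2z ∉ L.
Contradiction. Therefore L is not regular.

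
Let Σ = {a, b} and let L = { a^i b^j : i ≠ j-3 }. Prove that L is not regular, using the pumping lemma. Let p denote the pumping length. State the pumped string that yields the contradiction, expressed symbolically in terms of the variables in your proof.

Assume L is regular. Let p be the pumping length given by the pumping lemma.
Choose w = a^p b^{p+p!+3}. Since p ≠ (p+p!+3)-3 = p+p!, w ∈ L; and |w| ≥ p.
By the pumping lemma, w = xyz with |xy| ≤ p and y is nonempty.
The first p characters of w are a's, so xy (and hence y) consists only of a's. Write y = a^k, 1 ≤ k ≤ p.
Since 1 ≤ k ≤ p, k divides p!; set t = 1 + p!/k. Then xy^t z has p + (p!/k)·k = p + p! copies of a. Now the a-count is p+p! and (b-count)-3 = (p+p!+3)-3 = p+p!, so i ≠ j-3 fails. So xy^t z = a^{p+p!} b^{p+p!+3} ∉ L.
This is a contradiction; hence L is not regular.

a^{p+p!} b^{p+p!+3}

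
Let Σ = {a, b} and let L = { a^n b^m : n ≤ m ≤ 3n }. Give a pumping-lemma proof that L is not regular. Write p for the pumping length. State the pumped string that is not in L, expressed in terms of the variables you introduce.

Assume L is regular. Let p be the pumping length given by the pumping lemma.
Take w = a^p b^p ∈ L (since p ≤ p ≤ 3p), with |w| = 2p ≥ p.
Write w = xyz as guaranteed by the lemma, with |xy| ≤ p and |y| > 0.
Since the first p symbols of w are all a's and |xy| ≤ p, y lies entirely in the leading a-block: y = a^k for some k with 1 ≤ k ≤ p.
Pump with i = 2: xy^2z = a^{p+k} b^p. Now n = p+k > p = m, so the condition n ≤ m fails. Thus xy^2z ∉ L.
This contradicts the pumping lemma, so L is not regular.

a^{p+k} b^p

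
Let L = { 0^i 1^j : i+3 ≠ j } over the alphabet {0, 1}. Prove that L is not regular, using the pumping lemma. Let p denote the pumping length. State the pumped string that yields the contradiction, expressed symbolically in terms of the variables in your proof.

0^{p+p!} 1^{p+p!+3}

Assume L is regular; let p be its pumping constant.
Choose w = 0^p 1^{p+p!+3}. Since p ≠ (p+p!+3)-3 = p+p!, w ∈ L; and |w| ≥ p.
Write w = xyz as guaranteed by the lemma, with |xy| ≤ p and |y| ≥ 1.
Because |xy| ≤ p and w begins with p copies of 0, we have y = 0^k with 1 ≤ k ≤ p.
Since 1 ≤ k ≤ p, k divides p!; set t = 1 + p!/k. Then xy^t z has p + (p!/k)·k = p + p! copies of 0. Now the 0-count is p+p! and (1-count)-3 = (p+p!+3)-3 = p+p!, so i+3 ≠ j fails. So xy^t z = 0^{p+p!} 1^{p+p!+3} ∉ L.
Contradiction. Therefore L is not regular.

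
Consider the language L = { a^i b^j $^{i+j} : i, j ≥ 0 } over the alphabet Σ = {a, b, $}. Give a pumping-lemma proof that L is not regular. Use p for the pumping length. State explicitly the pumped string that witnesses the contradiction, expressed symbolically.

a^{p+k} b^p $^{2p}

Suppose for contradiction that L is regular, and let p be the pumping length.
Take w = a^p b^p $^{2p} ∈ L (with i=j=p, i+j=2p), |w| = 4p ≥ p.
By the pumping lemma, w = xyz with |xy| ≤ p and y is nonempty.
Since the first p symbols of w are all a's and |xy| ≤ p, y lies entirely in the leading a-block: y = a^k for some k with 1 ≤ k ≤ p.
Consider xy^2z = a^{p+k} b^p $^{2p}. Now the a- and b-counts sum to 2p+k, but the $-count is 2p ≠ 2p+k. So xy^2z ∉ L.
This contradicts the pumping lemma, so L is not regular.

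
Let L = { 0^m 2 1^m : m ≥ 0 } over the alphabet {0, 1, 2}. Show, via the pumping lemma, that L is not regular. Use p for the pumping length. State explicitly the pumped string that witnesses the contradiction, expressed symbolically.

Assume L is regular. Let p be the pumping length given by the pumping lemma.
Take w = 0^p 2 1^p ∈ L with |w| = 2p+1 ≥ p.
By the pumping lemma, w = xyz with |xy| ≤ p and y is nonempty.
Since the first p symbols of w are all 0's and |xy| ≤ p, y lies entirely in the leading 0-block: y = 0^k for some k with 1 ≤ k ≤ p.
Pump with i = 2: xy^2z = 0^{p+k} 2 1^p, which would require p+k = p. But k ≥ 1, so xy^2z ∉ L.
This is a contradiction; hence L is not regular.

0^{p+k} 2 1^p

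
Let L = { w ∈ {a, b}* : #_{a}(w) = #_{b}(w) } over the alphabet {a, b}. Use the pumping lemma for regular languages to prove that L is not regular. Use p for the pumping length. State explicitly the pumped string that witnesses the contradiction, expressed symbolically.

a^{p+k} b^p

Toward a contradiction, assume L is regular with pumping length p.
Choose w = a^p b^p ∈ L with |w| = 2p ≥ p.
Write w = xyz as guaranteed by the lemma, with |xy| ≤ p and |y| ≥ 1.
The first p characters of w are a's, so xy (and hence y) consists only of a's. Write y = a^k, 1 ≤ k ≤ p.
Pump with i = 2: xy^2z = a^{p+k} b^p has p+k occurrences of a but only p of b. Since k ≥ 1 the counts differ, so xy^2z ∉ L.
This is a contradiction; hence L is not regular.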